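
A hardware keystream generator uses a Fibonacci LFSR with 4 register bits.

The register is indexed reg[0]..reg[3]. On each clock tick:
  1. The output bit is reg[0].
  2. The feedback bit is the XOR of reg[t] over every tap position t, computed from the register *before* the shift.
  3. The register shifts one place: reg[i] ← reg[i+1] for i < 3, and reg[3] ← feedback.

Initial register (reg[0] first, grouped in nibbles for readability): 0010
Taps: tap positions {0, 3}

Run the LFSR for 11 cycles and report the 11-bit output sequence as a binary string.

k : reg_k → out_k, fb_k
0: 0010 → 0, fb=0
1: 0100 → 0, fb=0
2: 1000 → 1, fb=1
3: 0001 → 0, fb=1
4: 0011 → 0, fb=1
5: 0111 → 0, fb=1
6: 1111 → 1, fb=0
7: 1110 → 1, fb=1
8: 1101 → 1, fb=0
9: 1010 → 1, fb=1
10: 0101 → 0, fb=1

00100011110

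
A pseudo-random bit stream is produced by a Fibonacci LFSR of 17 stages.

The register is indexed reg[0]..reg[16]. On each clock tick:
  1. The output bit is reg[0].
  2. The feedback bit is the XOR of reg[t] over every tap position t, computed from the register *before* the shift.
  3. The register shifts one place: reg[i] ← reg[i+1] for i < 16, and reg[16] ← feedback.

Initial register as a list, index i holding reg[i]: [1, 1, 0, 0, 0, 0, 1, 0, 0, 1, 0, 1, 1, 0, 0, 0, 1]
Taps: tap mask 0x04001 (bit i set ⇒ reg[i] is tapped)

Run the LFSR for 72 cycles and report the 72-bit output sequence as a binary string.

step | reg (before) | out | fb
   0 | 11000010010110001 | 1 | 1
   1 | 10000100101100011 | 1 | 1
   2 | 00001001011000111 | 0 | 1
   3 | 00010010110001111 | 0 | 1
   4 | 00100101100011111 | 0 | 1
   5 | 01001011000111111 | 0 | 1
   6 | 10010110001111111 | 1 | 0
   7 | 00101100011111110 | 0 | 1
   8 | 01011000111111101 | 0 | 1
   9 | 10110001111111011 | 1 | 1
  10 | 01100011111110111 | 0 | 1
  11 | 11000111111101111 | 1 | 0
  12 | 10001111111011110 | 1 | 0
  13 | 00011111110111100 | 0 | 1
  14 | 00111111101111001 | 0 | 0
  15 | 01111111011110010 | 0 | 0
  16 | 11111110111100100 | 1 | 0
  17 | 11111101111001000 | 1 | 1
  18 | 11111011110010001 | 1 | 1
  19 | 11110111100100011 | 1 | 1
  20 | 11101111001000111 | 1 | 0
  21 | 11011110010001110 | 1 | 0
  22 | 10111100100011100 | 1 | 0
  23 | 01111001000111000 | 0 | 0
  24 | 11110010001110000 | 1 | 1
  25 | 11100100011100001 | 1 | 1
  26 | 11001000111000011 | 1 | 1
  27 | 10010001110000111 | 1 | 0
  28 | 00100011100001110 | 0 | 1
  29 | 01000111000011101 | 0 | 1
  30 | 10001110000111011 | 1 | 1
  31 | 00011100001110111 | 0 | 1
  32 | 00111000011101111 | 0 | 1
  33 | 01110000111011111 | 0 | 1
  34 | 11100001110111111 | 1 | 0
  35 | 11000011101111110 | 1 | 0
  36 | 10000111011111100 | 1 | 0
  37 | 00001110111111000 | 0 | 0
  38 | 00011101111110000 | 0 | 0
  39 | 00111011111100000 | 0 | 0
  40 | 01110111111000000 | 0 | 0
  41 | 11101111110000000 | 1 | 1
  42 | 11011111100000001 | 1 | 1
  43 | 10111111000000011 | 1 | 1
  44 | 01111110000000111 | 0 | 1
  45 | 11111100000001111 | 1 | 0
  46 | 11111000000011110 | 1 | 0
  47 | 11110000000111100 | 1 | 0
  48 | 11100000001111000 | 1 | 1
  49 | 11000000011110001 | 1 | 1
  50 | 10000000111100011 | 1 | 1
  51 | 00000001111000111 | 0 | 1
  52 | 00000011110001111 | 0 | 1
  53 | 00000111100011111 | 0 | 1
  54 | 00001111000111111 | 0 | 1
  55 | 00011110001111111 | 0 | 1
  56 | 00111100011111111 | 0 | 1
  57 | 01111000111111111 | 0 | 1
  58 | 11110001111111111 | 1 | 0
  59 | 11100011111111110 | 1 | 0
  60 | 11000111111111100 | 1 | 0
  61 | 10001111111111000 | 1 | 1
  62 | 00011111111110001 | 0 | 0
  63 | 00111111111100010 | 0 | 0
  64 | 01111111111000100 | 0 | 1
  65 | 11111111110001001 | 1 | 1
  66 | 11111111100010011 | 1 | 1
  67 | 11111111000100111 | 1 | 0
  68 | 11111110001001110 | 1 | 0
  69 | 11111100010011100 | 1 | 0
  70 | 11111000100111000 | 1 | 1
  71 | 11110001001110001 | 1 | 1

110000100101100011111110111100100011100001110111111000000011110001111111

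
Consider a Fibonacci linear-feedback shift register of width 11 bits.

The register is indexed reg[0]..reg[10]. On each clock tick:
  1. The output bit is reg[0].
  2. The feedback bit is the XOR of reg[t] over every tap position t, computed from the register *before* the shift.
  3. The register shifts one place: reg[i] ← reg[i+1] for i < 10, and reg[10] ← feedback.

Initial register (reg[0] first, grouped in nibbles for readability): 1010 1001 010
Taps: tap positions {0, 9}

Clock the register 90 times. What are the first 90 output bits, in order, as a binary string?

101010010100010000100000101011111110111001100100111100001011001010111000010001101010000011

tick  register→output (feedback)
  0  10101001010→1 (0)
  1  01010010100→0 (0)
  2  10100101000→1 (1)
  3  01001010001→0 (0)
  4  10010100010→1 (0)
  5  00101000100→0 (0)
  6  01010001000→0 (0)
  7  10100010000→1 (1)
  8  01000100001→0 (0)
  9  10001000010→1 (0)
 10  00010000100→0 (0)
 11  00100001000→0 (0)
 12  01000010000→0 (0)
 13  10000100000→1 (1)
 14  00001000001→0 (0)
 15  00010000010→0 (1)
 16  00100000101→0 (0)
 17  01000001010→0 (1)
 18  10000010101→1 (1)
 19  00000101011→0 (1)
 20  00001010111→0 (1)
 21  00010101111→0 (1)
 22  00101011111→0 (1)
 23  01010111111→0 (1)
 24  10101111111→1 (0)
 25  01011111110→0 (1)
 26  10111111101→1 (1)
 27  01111111011→0 (1)
 28  11111110111→1 (0)
 29  11111101110→1 (0)
 30  11111011100→1 (1)
 31  11110111001→1 (1)
 32  11101110011→1 (0)
 33  11011100110→1 (0)
 34  10111001100→1 (1)
 35  01110011001→0 (0)
 36  11100110010→1 (0)
 37  11001100100→1 (1)
 38  10011001001→1 (1)
 39  00110010011→0 (1)
 40  01100100111→0 (1)
 41  11001001111→1 (0)
 42  10010011110→1 (0)
 43  00100111100→0 (0)
 44  01001111000→0 (0)
 45  10011110000→1 (1)
 46  00111100001→0 (0)
 47  01111000010→0 (1)
 48  11110000101→1 (1)
 49  11100001011→1 (0)
 50  11000010110→1 (0)
 51  10000101100→1 (1)
 52  00001011001→0 (0)
 53  00010110010→0 (1)
 54  00101100101→0 (0)
 55  01011001010→0 (1)
 56  10110010101→1 (1)
 57  01100101011→0 (1)
 58  11001010111→1 (0)
 59  10010101110→1 (0)
 60  00101011100→0 (0)
 61  01010111000→0 (0)
 62  10101110000→1 (1)
 63  01011100001→0 (0)
 64  10111000010→1 (0)
 65  01110000100→0 (0)
 66  11100001000→1 (1)
 67  11000010001→1 (1)
 68  10000100011→1 (0)
 69  00001000110→0 (1)
 70  00010001101→0 (0)
 71  00100011010→0 (1)
 72  01000110101→0 (0)
 73  10001101010→1 (0)
 74  00011010100→0 (0)
 75  00110101000→0 (0)
 76  01101010000→0 (0)
 77  11010100000→1 (1)
 78  10101000001→1 (1)
 79  01010000011→0 (1)
 80  10100000111→1 (0)
 81  01000001110→0 (1)
 82  10000011101→1 (1)
 83  00000111011→0 (1)
 84  00001110111→0 (1)
 85  00011101111→0 (1)
 86  00111011111→0 (1)
 87  01110111111→0 (1)
 88  11101111111→1 (0)
 89  11011111110→1 (0)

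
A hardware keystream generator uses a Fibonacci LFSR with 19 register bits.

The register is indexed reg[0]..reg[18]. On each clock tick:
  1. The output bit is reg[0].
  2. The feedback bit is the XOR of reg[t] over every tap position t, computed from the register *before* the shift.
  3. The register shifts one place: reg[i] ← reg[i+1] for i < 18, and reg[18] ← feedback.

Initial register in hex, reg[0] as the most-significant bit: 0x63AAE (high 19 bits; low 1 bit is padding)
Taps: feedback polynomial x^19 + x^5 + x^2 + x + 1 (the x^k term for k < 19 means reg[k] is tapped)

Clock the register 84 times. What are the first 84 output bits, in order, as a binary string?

k : reg_k → out_k, fb_k
0: 0110001110101010111 → 0, fb=0
1: 1100011101010101110 → 1, fb=1
2: 1000111010101011101 → 1, fb=0
3: 0001110101010111010 → 0, fb=1
4: 0011101010101110101 → 0, fb=1
5: 0111010101011101011 → 0, fb=1
6: 1110101010111010111 → 1, fb=1
7: 1101010101110101111 → 1, fb=1
8: 1010101011101011111 → 1, fb=0
9: 0101010111010111110 → 0, fb=0
10: 1010101110101111100 → 1, fb=0
11: 0101011101011111000 → 0, fb=0
12: 1010111010111110000 → 1, fb=1
13: 0101110101111100001 → 0, fb=0
14: 1011101011111000010 → 1, fb=0
15: 0111010111110000100 → 0, fb=1
16: 1110101111100001001 → 1, fb=1
17: 1101011111000010011 → 1, fb=1
18: 1010111110000100111 → 1, fb=1
19: 0101111100001001111 → 0, fb=0
20: 1011111000010011110 → 1, fb=1
21: 0111110000100111101 → 0, fb=1
22: 1111100001001111011 → 1, fb=1
23: 1111000010011110111 → 1, fb=1
24: 1110000100111101111 → 1, fb=1
25: 1100001001111011111 → 1, fb=0
26: 1000010011110111110 → 1, fb=0
27: 0000100111101111100 → 0, fb=0
28: 0001001111011111000 → 0, fb=0
29: 0010011110111110000 → 0, fb=0
30: 0100111101111100000 → 0, fb=0
31: 1001111011111000000 → 1, fb=0
32: 0011110111110000000 → 0, fb=0
33: 0111101111100000000 → 0, fb=0
34: 1111011111000000000 → 1, fb=0
35: 1110111110000000000 → 1, fb=0
36: 1101111100000000000 → 1, fb=1
37: 1011111000000000001 → 1, fb=1
38: 0111110000000000011 → 0, fb=1
39: 1111100000000000111 → 1, fb=1
40: 1111000000000001111 → 1, fb=1
41: 1110000000000011111 → 1, fb=1
42: 1100000000000111111 → 1, fb=0
43: 1000000000001111110 → 1, fb=1
44: 0000000000011111101 → 0, fb=0
45: 0000000000111111010 → 0, fb=0
46: 0000000001111110100 → 0, fb=0
47: 0000000011111101000 → 0, fb=0
48: 0000000111111010000 → 0, fb=0
49: 0000001111110100000 → 0, fb=0
50: 0000011111101000000 → 0, fb=1
51: 0000111111010000001 → 0, fb=1
52: 0001111110100000011 → 0, fb=1
53: 0011111101000000111 → 0, fb=0
54: 0111111010000001110 → 0, fb=1
55: 1111110100000011101 → 1, fb=0
56: 1111101000000111010 → 1, fb=1
57: 1111010000001110101 → 1, fb=0
58: 1110100000011101010 → 1, fb=1
59: 1101000000111010101 → 1, fb=0
60: 1010000001110101010 → 1, fb=0
61: 0100000011101010100 → 0, fb=1
62: 1000000111010101001 → 1, fb=1
63: 0000001110101010011 → 0, fb=0
64: 0000011101010100110 → 0, fb=1
65: 0000111010101001101 → 0, fb=1
66: 0001110101010011011 → 0, fb=1
67: 0011101010100110111 → 0, fb=1
68: 0111010101001101111 → 0, fb=1
69: 1110101010011011111 → 1, fb=1
70: 1101010100110111111 → 1, fb=1
71: 1010101001101111111 → 1, fb=0
72: 0101010011011111110 → 0, fb=0
73: 1010100110111111100 → 1, fb=0
74: 0101001101111111000 → 0, fb=1
75: 1010011011111110001 → 1, fb=1
76: 0100110111111100011 → 0, fb=0
77: 1001101111111000110 → 1, fb=1
78: 0011011111110001101 → 0, fb=0
79: 0110111111100011010 → 0, fb=1
80: 1101111111000110101 → 1, fb=1
81: 1011111110001101011 → 1, fb=1
82: 0111111100011010111 → 0, fb=1
83: 1111111000110101111 → 1, fb=0

011000111010101011101011111000010011110111110000000000011111101000000111010101001101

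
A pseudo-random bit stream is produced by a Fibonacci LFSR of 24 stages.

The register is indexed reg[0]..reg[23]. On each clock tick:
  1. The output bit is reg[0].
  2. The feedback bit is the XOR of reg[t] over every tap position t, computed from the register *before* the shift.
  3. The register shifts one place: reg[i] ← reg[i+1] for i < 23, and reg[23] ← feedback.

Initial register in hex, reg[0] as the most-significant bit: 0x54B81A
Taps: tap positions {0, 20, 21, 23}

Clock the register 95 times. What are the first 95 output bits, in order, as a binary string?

01010100101110000001101011000000110010010011010111000111100000011110010111000010101010111100000

tick  register→output (feedback)
  0  010101001011100000011010→0 (1)
  1  101010010111000000110101→1 (1)
  2  010100101110000001101011→0 (0)
  3  101001011100000011010110→1 (0)
  4  010010111000000110101100→0 (0)
  5  100101110000001101011000→1 (0)
  6  001011100000011010110000→0 (0)
  7  010111000000110101100000→0 (0)
  8  101110000001101011000000→1 (1)
  9  011100000011010110000001→0 (1)
 10  111000000110101100000011→1 (0)
 11  110000001101011000000110→1 (0)
 12  100000011010110000001100→1 (1)
 13  000000110101100000011001→0 (0)
 14  000001101011000000110010→0 (0)
 15  000011010110000001100100→0 (1)
 16  000110101100000011001001→0 (0)
 17  001101011000000110010010→0 (0)
 18  011010110000001100100100→0 (1)
 19  110101100000011001001001→1 (1)
 20  101011000000110010010011→1 (0)
 21  010110000001100100100110→0 (1)
 22  101100000011001001001101→1 (0)
 23  011000000110010010011010→0 (1)
 24  110000001100100100110101→1 (1)
 25  100000011001001001101011→1 (1)
 26  000000110010010011010111→0 (0)
 27  000001100100100110101110→0 (0)
 28  000011001001001101011100→0 (0)
 29  000110010010011010111000→0 (1)
 30  001100100100110101110001→0 (1)
 31  011001001001101011100011→0 (1)
 32  110010010011010111000111→1 (1)
 33  100100100110101110001111→1 (0)
 34  001001001101011100011110→0 (0)
 35  010010011010111000111100→0 (0)
 36  100100110101110001111000→1 (0)
 37  001001101011100011110000→0 (0)
 38  010011010111000111100000→0 (0)
 39  100110101110001111000000→1 (1)
 40  001101011100011110000001→0 (1)
 41  011010111000111100000011→0 (1)
 42  110101110001111000000111→1 (1)
 43  101011100011110000001111→1 (0)
 44  010111000111100000011110→0 (0)
 45  101110001111000000111100→1 (1)
 46  011100011110000001111001→0 (0)
 47  111000111100000011110010→1 (1)
 48  110001111000000111100101→1 (1)
 49  100011110000001111001011→1 (1)
 50  000111100000011110010111→0 (0)
 51  001111000000111100101110→0 (0)
 52  011110000001111001011100→0 (0)
 53  111100000011110010111000→1 (0)
 54  111000000111100101110000→1 (1)
 55  110000001111001011100001→1 (0)
 56  100000011110010111000010→1 (1)
 57  000000111100101110000101→0 (0)
 58  000001111001011100001010→0 (1)
 59  000011110010111000010101→0 (0)
 60  000111100101110000101010→0 (1)
 61  001111001011100001010101→0 (0)
 62  011110010111000010101010→0 (1)
 63  111100101110000101010101→1 (1)
 64  111001011100001010101011→1 (1)
 65  110010111000010101010111→1 (1)
 66  100101110000101010101111→1 (0)
 67  001011100001010101011110→0 (0)
 68  010111000010101010111100→0 (0)
 69  101110000101010101111000→1 (0)
 70  011100001010101011110000→0 (0)
 71  111000010101010111100000→1 (1)
 72  110000101010101111000001→1 (0)
 73  100001010101011110000010→1 (1)
 74  000010101010111100000101→0 (0)
 75  000101010101111000001010→0 (1)
 76  001010101011110000010101→0 (0)
 77  010101010111100000101010→0 (1)
 78  101010101111000001010101→1 (1)
 79  010101011110000010101011→0 (0)
 80  101010111100000101010110→1 (0)
 81  010101111000001010101100→0 (0)
 82  101011110000010101011000→1 (0)
 83  010111100000101010110000→0 (0)
 84  101111000001010101100000→1 (1)
 85  011110000010101011000001→0 (1)
 86  111100000101010110000011→1 (0)
 87  111000001010101100000110→1 (0)
 88  110000010101011000001100→1 (1)
 89  100000101010110000011001→1 (1)
 90  000001010101100000110011→0 (1)
 91  000010101011000001100111→0 (0)
 92  000101010110000011001110→0 (0)
 93  001010101100000110011100→0 (0)
 94  010101011000001100111000→0 (1)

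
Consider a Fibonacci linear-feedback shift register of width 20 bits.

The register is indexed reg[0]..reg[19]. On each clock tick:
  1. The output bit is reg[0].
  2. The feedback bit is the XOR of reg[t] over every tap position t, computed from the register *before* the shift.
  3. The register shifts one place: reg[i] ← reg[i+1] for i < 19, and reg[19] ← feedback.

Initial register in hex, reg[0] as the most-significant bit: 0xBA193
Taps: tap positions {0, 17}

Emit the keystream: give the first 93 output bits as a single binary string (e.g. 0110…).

step | reg (before) | out | fb
   0 | 10111010000110010011 | 1 | 1
   1 | 01110100001100100111 | 0 | 1
   2 | 11101000011001001111 | 1 | 0
   3 | 11010000110010011110 | 1 | 0
   4 | 10100001100100111100 | 1 | 0
   5 | 01000011001001111000 | 0 | 0
   6 | 10000110010011110000 | 1 | 1
   7 | 00001100100111100001 | 0 | 0
   8 | 00011001001111000010 | 0 | 0
   9 | 00110010011110000100 | 0 | 1
  10 | 01100100111100001001 | 0 | 0
  11 | 11001001111000010010 | 1 | 1
  12 | 10010011110000100101 | 1 | 0
  13 | 00100111100001001010 | 0 | 0
  14 | 01001111000010010100 | 0 | 1
  15 | 10011110000100101001 | 1 | 1
  16 | 00111100001001010011 | 0 | 0
  17 | 01111000010010100110 | 0 | 1
  18 | 11110000100101001101 | 1 | 0
  19 | 11100001001010011010 | 1 | 1
  20 | 11000010010100110101 | 1 | 0
  21 | 10000100101001101010 | 1 | 1
  22 | 00001001010011010101 | 0 | 1
  23 | 00010010100110101011 | 0 | 0
  24 | 00100101001101010110 | 0 | 1
  25 | 01001010011010101101 | 0 | 1
  26 | 10010100110101011011 | 1 | 1
  27 | 00101001101010110111 | 0 | 1
  28 | 01010011010101101111 | 0 | 1
  29 | 10100110101011011111 | 1 | 0
  30 | 01001101010110111110 | 0 | 1
  31 | 10011010101101111101 | 1 | 0
  32 | 00110101011011111010 | 0 | 0
  33 | 01101010110111110100 | 0 | 1
  34 | 11010101101111101001 | 1 | 1
  35 | 10101011011111010011 | 1 | 1
  36 | 01010110111110100111 | 0 | 1
  37 | 10101101111101001111 | 1 | 0
  38 | 01011011111010011110 | 0 | 1
  39 | 10110111110100111101 | 1 | 0
  40 | 01101111101001111010 | 0 | 0
  41 | 11011111010011110100 | 1 | 0
  42 | 10111110100111101000 | 1 | 1
  43 | 01111101001111010001 | 0 | 0
  44 | 11111010011110100010 | 1 | 1
  45 | 11110100111101000101 | 1 | 0
  46 | 11101001111010001010 | 1 | 1
  47 | 11010011110100010101 | 1 | 0
  48 | 10100111101000101010 | 1 | 1
  49 | 01001111010001010101 | 0 | 1
  50 | 10011110100010101011 | 1 | 1
  51 | 00111101000101010111 | 0 | 1
  52 | 01111010001010101111 | 0 | 1
  53 | 11110100010101011111 | 1 | 0
  54 | 11101000101010111110 | 1 | 0
  55 | 11010001010101111100 | 1 | 0
  56 | 10100010101011111000 | 1 | 1
  57 | 01000101010111110001 | 0 | 0
  58 | 10001010101111100010 | 1 | 1
  59 | 00010101011111000101 | 0 | 1
  60 | 00101010111110001011 | 0 | 0
  61 | 01010101111100010110 | 0 | 1
  62 | 10101011111000101101 | 1 | 0
  63 | 01010111110001011010 | 0 | 0
  64 | 10101111100010110100 | 1 | 0
  65 | 01011111000101101000 | 0 | 0
  66 | 10111110001011010000 | 1 | 1
  67 | 01111100010110100001 | 0 | 0
  68 | 11111000101101000010 | 1 | 1
  69 | 11110001011010000101 | 1 | 0
  70 | 11100010110100001010 | 1 | 1
  71 | 11000101101000010101 | 1 | 0
  72 | 10001011010000101010 | 1 | 1
  73 | 00010110100001010101 | 0 | 1
  74 | 00101101000010101011 | 0 | 0
  75 | 01011010000101010110 | 0 | 1
  76 | 10110100001010101101 | 1 | 0
  77 | 01101000010101011010 | 0 | 0
  78 | 11010000101010110100 | 1 | 0
  79 | 10100001010101101000 | 1 | 1
  80 | 01000010101011010001 | 0 | 0
  81 | 10000101010110100010 | 1 | 1
  82 | 00001010101101000101 | 0 | 1
  83 | 00010101011010001011 | 0 | 0
  84 | 00101010110100010110 | 0 | 1
  85 | 01010101101000101101 | 0 | 1
  86 | 10101011010001011011 | 1 | 1
  87 | 01010110100010110111 | 0 | 1
  88 | 10101101000101101111 | 1 | 0
  89 | 01011010001011011110 | 0 | 1
  90 | 10110100010110111101 | 1 | 0
  91 | 01101000101101111010 | 0 | 0
  92 | 11010001011011110100 | 1 | 0

101110100001100100111100001001010011010101101111101001111010001010101111100010110100001010101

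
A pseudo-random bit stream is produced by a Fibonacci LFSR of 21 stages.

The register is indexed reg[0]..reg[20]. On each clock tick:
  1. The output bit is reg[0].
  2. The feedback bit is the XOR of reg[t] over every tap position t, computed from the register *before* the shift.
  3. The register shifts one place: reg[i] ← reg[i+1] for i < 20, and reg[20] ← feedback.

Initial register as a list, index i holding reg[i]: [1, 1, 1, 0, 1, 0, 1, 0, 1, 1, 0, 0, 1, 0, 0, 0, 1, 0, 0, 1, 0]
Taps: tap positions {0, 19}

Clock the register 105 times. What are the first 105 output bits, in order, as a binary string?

step | reg (before) | out | fb
   0 | 111010101100100010010 | 1 | 0
   1 | 110101011001000100100 | 1 | 1
   2 | 101010110010001001001 | 1 | 1
   3 | 010101100100010010011 | 0 | 1
   4 | 101011001000100100111 | 1 | 0
   5 | 010110010001001001110 | 0 | 1
   6 | 101100100010010011101 | 1 | 1
   7 | 011001000100100111011 | 0 | 1
   8 | 110010001001001110111 | 1 | 0
   9 | 100100010010011101110 | 1 | 0
  10 | 001000100100111011100 | 0 | 0
  11 | 010001001001110111000 | 0 | 0
  12 | 100010010011101110000 | 1 | 1
  13 | 000100100111011100001 | 0 | 0
  14 | 001001001110111000010 | 0 | 1
  15 | 010010011101110000101 | 0 | 0
  16 | 100100111011100001010 | 1 | 0
  17 | 001001110111000010100 | 0 | 0
  18 | 010011101110000101000 | 0 | 0
  19 | 100111011100001010000 | 1 | 1
  20 | 001110111000010100001 | 0 | 0
  21 | 011101110000101000010 | 0 | 1
  22 | 111011100001010000101 | 1 | 1
  23 | 110111000010100001011 | 1 | 0
  24 | 101110000101000010110 | 1 | 0
  25 | 011100001010000101100 | 0 | 0
  26 | 111000010100001011000 | 1 | 1
  27 | 110000101000010110001 | 1 | 1
  28 | 100001010000101100011 | 1 | 0
  29 | 000010100001011000110 | 0 | 1
  30 | 000101000010110001101 | 0 | 0
  31 | 001010000101100011010 | 0 | 1
  32 | 010100001011000110101 | 0 | 0
  33 | 101000010110001101010 | 1 | 0
  34 | 010000101100011010100 | 0 | 0
  35 | 100001011000110101000 | 1 | 1
  36 | 000010110001101010001 | 0 | 0
  37 | 000101100011010100010 | 0 | 1
  38 | 001011000110101000101 | 0 | 0
  39 | 010110001101010001010 | 0 | 1
  40 | 101100011010100010101 | 1 | 1
  41 | 011000110101000101011 | 0 | 1
  42 | 110001101010001010111 | 1 | 0
  43 | 100011010100010101110 | 1 | 0
  44 | 000110101000101011100 | 0 | 0
  45 | 001101010001010111000 | 0 | 0
  46 | 011010100010101110000 | 0 | 0
  47 | 110101000101011100000 | 1 | 1
  48 | 101010001010111000001 | 1 | 1
  49 | 010100010101110000011 | 0 | 1
  50 | 101000101011100000111 | 1 | 0
  51 | 010001010111000001110 | 0 | 1
  52 | 100010101110000011101 | 1 | 1
  53 | 000101011100000111011 | 0 | 1
  54 | 001010111000001110111 | 0 | 1
  55 | 010101110000011101111 | 0 | 1
  56 | 101011100000111011111 | 1 | 0
  57 | 010111000001110111110 | 0 | 1
  58 | 101110000011101111101 | 1 | 1
  59 | 011100000111011111011 | 0 | 1
  60 | 111000001110111110111 | 1 | 0
  61 | 110000011101111101110 | 1 | 0
  62 | 100000111011111011100 | 1 | 1
  63 | 000001110111110111001 | 0 | 0
  64 | 000011101111101110010 | 0 | 1
  65 | 000111011111011100101 | 0 | 0
  66 | 001110111110111001010 | 0 | 1
  67 | 011101111101110010101 | 0 | 0
  68 | 111011111011100101010 | 1 | 0
  69 | 110111110111001010100 | 1 | 1
  70 | 101111101110010101001 | 1 | 1
  71 | 011111011100101010011 | 0 | 1
  72 | 111110111001010100111 | 1 | 0
  73 | 111101110010101001110 | 1 | 0
  74 | 111011100101010011100 | 1 | 1
  75 | 110111001010100111001 | 1 | 1
  76 | 101110010101001110011 | 1 | 0
  77 | 011100101010011100110 | 0 | 1
  78 | 111001010100111001101 | 1 | 1
  79 | 110010101001110011011 | 1 | 0
  80 | 100101010011100110110 | 1 | 0
  81 | 001010100111001101100 | 0 | 0
  82 | 010101001110011011000 | 0 | 0
  83 | 101010011100110110000 | 1 | 1
  84 | 010100111001101100001 | 0 | 0
  85 | 101001110011011000010 | 1 | 0
  86 | 010011100110110000100 | 0 | 0
  87 | 100111001101100001000 | 1 | 1
  88 | 001110011011000010001 | 0 | 0
  89 | 011100110110000100010 | 0 | 1
  90 | 111001101100001000101 | 1 | 1
  91 | 110011011000010001011 | 1 | 0
  92 | 100110110000100010110 | 1 | 0
  93 | 001101100001000101100 | 0 | 0
  94 | 011011000010001011000 | 0 | 0
  95 | 110110000100010110000 | 1 | 1
  96 | 101100001000101100001 | 1 | 1
  97 | 011000010001011000011 | 0 | 1
  98 | 110000100010110000111 | 1 | 0
  99 | 100001000101100001110 | 1 | 0
 100 | 000010001011000011100 | 0 | 0
 101 | 000100010110000111000 | 0 | 0
 102 | 001000101100001110000 | 0 | 0
 103 | 010001011000011100000 | 0 | 0
 104 | 100010110000111000000 | 1 | 1

111010101100100010010011101110000101000010110001101010001010111000001110111110111001010100111001101100001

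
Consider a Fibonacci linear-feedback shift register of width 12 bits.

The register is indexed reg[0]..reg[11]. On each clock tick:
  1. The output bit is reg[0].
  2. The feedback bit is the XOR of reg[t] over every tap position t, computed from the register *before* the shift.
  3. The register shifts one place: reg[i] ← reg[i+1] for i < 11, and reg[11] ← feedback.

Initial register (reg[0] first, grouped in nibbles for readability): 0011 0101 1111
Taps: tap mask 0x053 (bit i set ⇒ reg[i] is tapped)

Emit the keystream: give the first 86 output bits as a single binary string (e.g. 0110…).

step | reg (before) | out | fb
   0 | 001101011111 | 0 | 0
   1 | 011010111110 | 0 | 1
   2 | 110101111101 | 1 | 1
   3 | 101011111011 | 1 | 1
   4 | 010111110111 | 0 | 1
   5 | 101111101111 | 1 | 1
   6 | 011111011111 | 0 | 0
   7 | 111110111110 | 1 | 0
   8 | 111101111100 | 1 | 1
   9 | 111011111001 | 1 | 0
  10 | 110111110010 | 1 | 0
  11 | 101111100100 | 1 | 1
  12 | 011111001001 | 0 | 0
  13 | 111110010010 | 1 | 1
  14 | 111100100101 | 1 | 1
  15 | 111001001011 | 1 | 0
  16 | 110010010110 | 1 | 1
  17 | 100100101101 | 1 | 0
  18 | 001001011010 | 0 | 0
  19 | 010010110100 | 0 | 1
  20 | 100101101001 | 1 | 0
  21 | 001011010010 | 0 | 1
  22 | 010110100101 | 0 | 1
  23 | 101101001011 | 1 | 1
  24 | 011010010111 | 0 | 0
  25 | 110100101110 | 1 | 1
  26 | 101001011101 | 1 | 1
  27 | 010010111011 | 0 | 1
  28 | 100101110111 | 1 | 0
  29 | 001011101110 | 0 | 0
  30 | 010111011100 | 0 | 0
  31 | 101110111000 | 1 | 1
  32 | 011101110001 | 0 | 0
  33 | 111011100010 | 1 | 0
  34 | 110111000100 | 1 | 1
  35 | 101110001001 | 1 | 0
  36 | 011100010010 | 0 | 1
  37 | 111000100101 | 1 | 1
  38 | 110001001011 | 1 | 0
  39 | 100010010110 | 1 | 0
  40 | 000100101100 | 0 | 1
  41 | 001001011001 | 0 | 0
  42 | 010010110010 | 0 | 1
  43 | 100101100101 | 1 | 0
  44 | 001011001010 | 0 | 1
  45 | 010110010101 | 0 | 0
  46 | 101100101010 | 1 | 0
  47 | 011001010100 | 0 | 1
  48 | 110010101001 | 1 | 0
  49 | 100101010010 | 1 | 1
  50 | 001010100101 | 0 | 0
  51 | 010101001010 | 0 | 1
  52 | 101010010101 | 1 | 0
  53 | 010100101010 | 0 | 0
  54 | 101001010100 | 1 | 1
  55 | 010010101001 | 0 | 1
  56 | 100101010011 | 1 | 1
  57 | 001010100111 | 0 | 0
  58 | 010101001110 | 0 | 1
  59 | 101010011101 | 1 | 0
  60 | 010100111010 | 0 | 0
  61 | 101001110100 | 1 | 0
  62 | 010011101000 | 0 | 1
  63 | 100111010001 | 1 | 0
  64 | 001110100010 | 0 | 0
  65 | 011101000100 | 0 | 1
  66 | 111010001001 | 1 | 1
  67 | 110100010011 | 1 | 0
  68 | 101000100110 | 1 | 0
  69 | 010001001100 | 0 | 1
  70 | 100010011001 | 1 | 0
  71 | 000100110010 | 0 | 1
  72 | 001001100101 | 0 | 1
  73 | 010011001011 | 0 | 0
  74 | 100110010110 | 1 | 0
  75 | 001100101100 | 0 | 1
  76 | 011001011001 | 0 | 1
  77 | 110010110011 | 1 | 0
  78 | 100101100110 | 1 | 0
  79 | 001011001100 | 0 | 1
  80 | 010110011001 | 0 | 0
  81 | 101100110010 | 1 | 0
  82 | 011001100100 | 0 | 0
  83 | 110011001000 | 1 | 1
  84 | 100110010001 | 1 | 0
  85 | 001100100010 | 0 | 1

00110101111101111100100101101001011101110001001011001010100101010011101000100110010110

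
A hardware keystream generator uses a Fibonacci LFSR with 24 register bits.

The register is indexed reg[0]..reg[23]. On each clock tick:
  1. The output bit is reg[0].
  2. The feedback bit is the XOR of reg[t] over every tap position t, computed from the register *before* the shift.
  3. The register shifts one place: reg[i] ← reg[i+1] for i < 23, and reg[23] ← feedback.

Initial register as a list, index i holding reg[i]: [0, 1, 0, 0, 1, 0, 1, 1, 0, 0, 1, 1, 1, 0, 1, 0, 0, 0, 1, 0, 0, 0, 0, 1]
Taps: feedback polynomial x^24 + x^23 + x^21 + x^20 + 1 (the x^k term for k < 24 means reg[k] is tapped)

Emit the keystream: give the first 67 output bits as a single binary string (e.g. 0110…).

0100101100111010001000011011101010000011101101111101011000111010011

k : reg_k → out_k, fb_k
0: 010010110011101000100001 → 0, fb=1
1: 100101100111010001000011 → 1, fb=0
2: 001011001110100010000110 → 0, fb=1
3: 010110011101000100001101 → 0, fb=1
4: 101100111010001000011011 → 1, fb=1
5: 011001110100010000110111 → 0, fb=0
6: 110011101000100001101110 → 1, fb=1
7: 100111010001000011011101 → 1, fb=0
8: 001110100010000110111010 → 0, fb=1
9: 011101000100001101110101 → 0, fb=0
10: 111010001000011011101010 → 1, fb=0
11: 110100010000110111010100 → 1, fb=0
12: 101000100001101110101000 → 1, fb=0
13: 010001000011011101010000 → 0, fb=0
14: 100010000110111010100000 → 1, fb=1
15: 000100001101110101000001 → 0, fb=1
16: 001000011011101010000011 → 0, fb=1
17: 010000110111010100000111 → 0, fb=0
18: 100001101110101000001110 → 1, fb=1
19: 000011011101010000011101 → 0, fb=1
20: 000110111010100000111011 → 0, fb=0
21: 001101110101000001110110 → 0, fb=1
22: 011011101010000011101101 → 0, fb=1
23: 110111010100000111011011 → 1, fb=1
24: 101110101000001110110111 → 1, fb=1
25: 011101010000011101101111 → 0, fb=1
26: 111010100000111011011111 → 1, fb=0
27: 110101000001110110111110 → 1, fb=1
28: 101010000011101101111101 → 1, fb=0
29: 010100000111011011111010 → 0, fb=1
30: 101000001110110111110101 → 1, fb=1
31: 010000011101101111101011 → 0, fb=0
32: 100000111011011111010110 → 1, fb=0
33: 000001110110111110101100 → 0, fb=0
34: 000011101101111101011000 → 0, fb=1
35: 000111011011111010110001 → 0, fb=1
36: 001110110111110101100011 → 0, fb=1
37: 011101101111101011000111 → 0, fb=0
38: 111011011111010110001110 → 1, fb=1
39: 110110111110101100011101 → 1, fb=0
40: 101101111101011000111010 → 1, fb=0
41: 011011111010110001110100 → 0, fb=1
42: 110111110101100011101001 → 1, fb=1
43: 101111101011000111010011 → 1, fb=0
44: 011111010110001110100110 → 0, fb=1
45: 111110101100011101001101 → 1, fb=0
46: 111101011000111010011010 → 1, fb=0
47: 111010110001110100110100 → 1, fb=0
48: 110101100011101001101000 → 1, fb=0
49: 101011000111010011010000 → 1, fb=1
50: 010110001110100110100001 → 0, fb=1
51: 101100011101001101000011 → 1, fb=0
52: 011000111010011010000110 → 0, fb=1
53: 110001110100110100001101 → 1, fb=0
54: 100011101001101000011010 → 1, fb=0
55: 000111010011010000110100 → 0, fb=1
56: 001110100110100001101001 → 0, fb=0
57: 011101001101000011010010 → 0, fb=0
58: 111010011010000110100100 → 1, fb=0
59: 110100110100001101001000 → 1, fb=0
60: 101001101000011010010000 → 1, fb=1
61: 010011010000110100100001 → 0, fb=1
62: 100110100001101001000011 → 1, fb=0
63: 001101000011010010000110 → 0, fb=1
64: 011010000110100100001101 → 0, fb=1
65: 110100001101001000011011 → 1, fb=1
66: 101000011010010000110111 → 1, fb=1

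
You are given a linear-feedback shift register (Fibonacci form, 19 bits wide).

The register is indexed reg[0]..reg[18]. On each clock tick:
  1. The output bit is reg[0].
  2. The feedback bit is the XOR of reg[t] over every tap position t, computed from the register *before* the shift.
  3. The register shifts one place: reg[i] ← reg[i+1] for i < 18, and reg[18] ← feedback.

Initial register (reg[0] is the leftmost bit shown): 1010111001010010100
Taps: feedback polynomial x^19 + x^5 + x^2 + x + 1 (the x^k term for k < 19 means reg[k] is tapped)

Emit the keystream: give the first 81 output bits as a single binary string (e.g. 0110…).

k : reg_k → out_k, fb_k
0: 1010111001010010100 → 1, fb=1
1: 0101110010100101001 → 0, fb=0
2: 1011100101001010010 → 1, fb=0
3: 0111001010010100100 → 0, fb=0
4: 1110010100101001000 → 1, fb=0
5: 1100101001010010000 → 1, fb=0
6: 1001010010100100000 → 1, fb=0
7: 0010100101001000000 → 0, fb=1
8: 0101001010010000001 → 0, fb=1
9: 1010010100100000011 → 1, fb=1
10: 0100101001000000111 → 0, fb=1
11: 1001010010000001111 → 1, fb=0
12: 0010100100000011110 → 0, fb=1
13: 0101001000000111101 → 0, fb=1
14: 1010010000001111011 → 1, fb=1
15: 0100100000011110111 → 0, fb=1
16: 1001000000111101111 → 1, fb=1
17: 0010000001111011111 → 0, fb=1
18: 0100000011110111111 → 0, fb=1
19: 1000000111101111111 → 1, fb=1
20: 0000001111011111111 → 0, fb=0
21: 0000011110111111110 → 0, fb=1
22: 0000111101111111101 → 0, fb=1
23: 0001111011111111011 → 0, fb=1
24: 0011110111111110111 → 0, fb=0
25: 0111101111111101110 → 0, fb=0
26: 1111011111111011100 → 1, fb=0
27: 1110111111110111000 → 1, fb=0
28: 1101111111101110000 → 1, fb=1
29: 1011111111011100001 → 1, fb=1
30: 0111111110111000011 → 0, fb=1
31: 1111111101110000111 → 1, fb=0
32: 1111111011100001110 → 1, fb=0
33: 1111110111000011100 → 1, fb=0
34: 1111101110000111000 → 1, fb=1
35: 1111011100001110001 → 1, fb=0
36: 1110111000011100010 → 1, fb=0
37: 1101110000111000100 → 1, fb=1
38: 1011100001110001001 → 1, fb=0
39: 0111000011100010010 → 0, fb=0
40: 1110000111000100100 → 1, fb=1
41: 1100001110001001001 → 1, fb=0
42: 1000011100010010010 → 1, fb=0
43: 0000111000100100100 → 0, fb=1
44: 0001110001001001001 → 0, fb=1
45: 0011100010010010011 → 0, fb=1
46: 0111000100100100111 → 0, fb=0
47: 1110001001001001110 → 1, fb=1
48: 1100010010010011101 → 1, fb=1
49: 1000100100100111011 → 1, fb=1
50: 0001001001001110111 → 0, fb=0
51: 0010010010011101110 → 0, fb=0
52: 0100100100111011100 → 0, fb=1
53: 1001001001110111001 → 1, fb=1
54: 0010010011101110011 → 0, fb=0
55: 0100100111011100110 → 0, fb=1
56: 1001001110111001101 → 1, fb=1
57: 0010011101110011011 → 0, fb=0
58: 0100111011100110110 → 0, fb=0
59: 1001110111001101100 → 1, fb=0
60: 0011101110011011000 → 0, fb=1
61: 0111011100110110001 → 0, fb=1
62: 1110111001101100011 → 1, fb=0
63: 1101110011011000110 → 1, fb=1
64: 1011100110110001101 → 1, fb=0
65: 0111001101100011010 → 0, fb=0
66: 1110011011000110100 → 1, fb=0
67: 1100110110001101000 → 1, fb=1
68: 1001101100011010001 → 1, fb=1
69: 0011011000110100011 → 0, fb=0
70: 0110110001101000110 → 0, fb=1
71: 1101100011010001101 → 1, fb=0
72: 1011000110100011010 → 1, fb=0
73: 0110001101000110100 → 0, fb=0
74: 1100011010001101000 → 1, fb=1
75: 1000110100011010001 → 1, fb=0
76: 0001101000110100010 → 0, fb=0
77: 0011010001101000100 → 0, fb=0
78: 0110100011010001000 → 0, fb=0
79: 1101000110100010000 → 1, fb=0
80: 1010001101000100000 → 1, fb=0

101011100101001010010000001111011111111011100001110001001001001110111001101100011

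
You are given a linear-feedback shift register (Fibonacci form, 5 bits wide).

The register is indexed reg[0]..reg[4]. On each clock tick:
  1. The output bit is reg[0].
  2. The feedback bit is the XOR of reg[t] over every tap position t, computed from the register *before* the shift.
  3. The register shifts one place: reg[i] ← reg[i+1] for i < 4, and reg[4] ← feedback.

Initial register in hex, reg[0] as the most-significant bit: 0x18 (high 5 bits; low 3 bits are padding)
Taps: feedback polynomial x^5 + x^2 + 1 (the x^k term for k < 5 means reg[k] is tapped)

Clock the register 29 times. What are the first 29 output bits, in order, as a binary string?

00011011101010000100101100111

tick  register→output (feedback)
  0  00011→0 (0)
  1  00110→0 (1)
  2  01101→0 (1)
  3  11011→1 (1)
  4  10111→1 (0)
  5  01110→0 (1)
  6  11101→1 (0)
  7  11010→1 (1)
  8  10101→1 (0)
  9  01010→0 (0)
 10  10100→1 (0)
 11  01000→0 (0)
 12  10000→1 (1)
 13  00001→0 (0)
 14  00010→0 (0)
 15  00100→0 (1)
 16  01001→0 (0)
 17  10010→1 (1)
 18  00101→0 (1)
 19  01011→0 (0)
 20  10110→1 (0)
 21  01100→0 (1)
 22  11001→1 (1)
 23  10011→1 (1)
 24  00111→0 (1)
 25  01111→0 (1)
 26  11111→1 (0)
 27  11110→1 (0)
 28  11100→1 (0)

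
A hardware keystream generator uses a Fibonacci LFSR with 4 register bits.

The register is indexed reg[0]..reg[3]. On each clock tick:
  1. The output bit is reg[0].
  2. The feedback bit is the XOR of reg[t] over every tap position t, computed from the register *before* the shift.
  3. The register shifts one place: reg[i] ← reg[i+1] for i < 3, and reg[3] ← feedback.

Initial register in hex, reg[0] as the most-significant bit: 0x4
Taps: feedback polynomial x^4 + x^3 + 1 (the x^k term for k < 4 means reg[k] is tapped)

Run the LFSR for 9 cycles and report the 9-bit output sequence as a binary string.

step | reg (before) | out | fb
   0 | 0100 | 0 | 0
   1 | 1000 | 1 | 1
   2 | 0001 | 0 | 1
   3 | 0011 | 0 | 1
   4 | 0111 | 0 | 1
   5 | 1111 | 1 | 0
   6 | 1110 | 1 | 1
   7 | 1101 | 1 | 0
   8 | 1010 | 1 | 1

010001111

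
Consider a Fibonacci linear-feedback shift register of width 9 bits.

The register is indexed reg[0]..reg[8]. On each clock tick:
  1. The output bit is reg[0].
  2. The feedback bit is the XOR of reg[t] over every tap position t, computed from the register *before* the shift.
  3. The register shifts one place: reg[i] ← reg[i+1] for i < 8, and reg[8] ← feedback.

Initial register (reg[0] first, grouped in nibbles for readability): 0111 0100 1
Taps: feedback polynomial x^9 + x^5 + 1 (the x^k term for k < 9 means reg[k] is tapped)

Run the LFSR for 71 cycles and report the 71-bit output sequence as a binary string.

step | reg (before) | out | fb
   0 | 011101001 | 0 | 1
   1 | 111010011 | 1 | 1
   2 | 110100111 | 1 | 1
   3 | 101001111 | 1 | 0
   4 | 010011110 | 0 | 1
   5 | 100111101 | 1 | 0
   6 | 001111010 | 0 | 1
   7 | 011110101 | 0 | 0
   8 | 111101010 | 1 | 0
   9 | 111010100 | 1 | 1
  10 | 110101001 | 1 | 0
  11 | 101010010 | 1 | 1
  12 | 010100101 | 0 | 0
  13 | 101001010 | 1 | 0
  14 | 010010100 | 0 | 0
  15 | 100101000 | 1 | 0
  16 | 001010000 | 0 | 0
  17 | 010100000 | 0 | 0
  18 | 101000000 | 1 | 1
  19 | 010000001 | 0 | 0
  20 | 100000010 | 1 | 1
  21 | 000000101 | 0 | 0
  22 | 000001010 | 0 | 1
  23 | 000010101 | 0 | 0
  24 | 000101010 | 0 | 1
  25 | 001010101 | 0 | 0
  26 | 010101010 | 0 | 1
  27 | 101010101 | 1 | 1
  28 | 010101011 | 0 | 1
  29 | 101010111 | 1 | 1
  30 | 010101111 | 0 | 1
  31 | 101011111 | 1 | 0
  32 | 010111110 | 0 | 1
  33 | 101111101 | 1 | 0
  34 | 011111010 | 0 | 1
  35 | 111110101 | 1 | 1
  36 | 111101011 | 1 | 0
  37 | 111010110 | 1 | 1
  38 | 110101101 | 1 | 0
  39 | 101011010 | 1 | 0
  40 | 010110100 | 0 | 0
  41 | 101101000 | 1 | 0
  42 | 011010000 | 0 | 0
  43 | 110100000 | 1 | 1
  44 | 101000001 | 1 | 1
  45 | 010000011 | 0 | 0
  46 | 100000110 | 1 | 1
  47 | 000001101 | 0 | 1
  48 | 000011011 | 0 | 1
  49 | 000110111 | 0 | 0
  50 | 001101110 | 0 | 1
  51 | 011011101 | 0 | 1
  52 | 110111011 | 1 | 0
  53 | 101110110 | 1 | 1
  54 | 011101101 | 0 | 1
  55 | 111011011 | 1 | 0
  56 | 110110110 | 1 | 1
  57 | 101101101 | 1 | 0
  58 | 011011010 | 0 | 1
  59 | 110110101 | 1 | 1
  60 | 101101011 | 1 | 0
  61 | 011010110 | 0 | 0
  62 | 110101100 | 1 | 0
  63 | 101011000 | 1 | 0
  64 | 010110000 | 0 | 0
  65 | 101100000 | 1 | 1
  66 | 011000001 | 0 | 0
  67 | 110000010 | 1 | 1
  68 | 100000101 | 1 | 1
  69 | 000001011 | 0 | 1
  70 | 000010111 | 0 | 0

01110100111101010010100000010101010111110101101000001101110110110101100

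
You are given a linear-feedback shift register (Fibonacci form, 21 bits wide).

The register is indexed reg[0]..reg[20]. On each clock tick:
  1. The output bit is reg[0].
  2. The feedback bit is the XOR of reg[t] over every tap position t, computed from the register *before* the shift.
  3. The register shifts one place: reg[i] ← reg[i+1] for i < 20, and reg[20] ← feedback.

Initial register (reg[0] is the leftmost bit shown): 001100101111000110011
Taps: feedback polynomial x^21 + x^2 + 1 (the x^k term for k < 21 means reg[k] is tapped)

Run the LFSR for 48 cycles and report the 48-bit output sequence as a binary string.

001100101111000110011111110010011011111100000111

step | reg (before) | out | fb
   0 | 001100101111000110011 | 0 | 1
   1 | 011001011110001100111 | 0 | 1
   2 | 110010111100011001111 | 1 | 1
   3 | 100101111000110011111 | 1 | 1
   4 | 001011110001100111111 | 0 | 1
   5 | 010111100011001111111 | 0 | 0
   6 | 101111000110011111110 | 1 | 0
   7 | 011110001100111111100 | 0 | 1
   8 | 111100011001111111001 | 1 | 0
   9 | 111000110011111110010 | 1 | 0
  10 | 110001100111111100100 | 1 | 1
  11 | 100011001111111001001 | 1 | 1
  12 | 000110011111110010011 | 0 | 0
  13 | 001100111111100100110 | 0 | 1
  14 | 011001111111001001101 | 0 | 1
  15 | 110011111110010011011 | 1 | 1
  16 | 100111111100100110111 | 1 | 1
  17 | 001111111001001101111 | 0 | 1
  18 | 011111110010011011111 | 0 | 1
  19 | 111111100100110111111 | 1 | 0
  20 | 111111001001101111110 | 1 | 0
  21 | 111110010011011111100 | 1 | 0
  22 | 111100100110111111000 | 1 | 0
  23 | 111001001101111110000 | 1 | 0
  24 | 110010011011111100000 | 1 | 1
  25 | 100100110111111000001 | 1 | 1
  26 | 001001101111110000011 | 0 | 1
  27 | 010011011111100000111 | 0 | 0
  28 | 100110111111000001110 | 1 | 1
  29 | 001101111110000011101 | 0 | 1
  30 | 011011111100000111011 | 0 | 1
  31 | 110111111000001110111 | 1 | 1
  32 | 101111110000011101111 | 1 | 0
  33 | 011111100000111011110 | 0 | 1
  34 | 111111000001110111101 | 1 | 0
  35 | 111110000011101111010 | 1 | 0
  36 | 111100000111011110100 | 1 | 0
  37 | 111000001110111101000 | 1 | 0
  38 | 110000011101111010000 | 1 | 1
  39 | 100000111011110100001 | 1 | 1
  40 | 000001110111101000011 | 0 | 0
  41 | 000011101111010000110 | 0 | 0
  42 | 000111011110100001100 | 0 | 0
  43 | 001110111101000011000 | 0 | 1
  44 | 011101111010000110001 | 0 | 1
  45 | 111011110100001100011 | 1 | 0
  46 | 110111101000011000110 | 1 | 1
  47 | 101111010000110001101 | 1 | 0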